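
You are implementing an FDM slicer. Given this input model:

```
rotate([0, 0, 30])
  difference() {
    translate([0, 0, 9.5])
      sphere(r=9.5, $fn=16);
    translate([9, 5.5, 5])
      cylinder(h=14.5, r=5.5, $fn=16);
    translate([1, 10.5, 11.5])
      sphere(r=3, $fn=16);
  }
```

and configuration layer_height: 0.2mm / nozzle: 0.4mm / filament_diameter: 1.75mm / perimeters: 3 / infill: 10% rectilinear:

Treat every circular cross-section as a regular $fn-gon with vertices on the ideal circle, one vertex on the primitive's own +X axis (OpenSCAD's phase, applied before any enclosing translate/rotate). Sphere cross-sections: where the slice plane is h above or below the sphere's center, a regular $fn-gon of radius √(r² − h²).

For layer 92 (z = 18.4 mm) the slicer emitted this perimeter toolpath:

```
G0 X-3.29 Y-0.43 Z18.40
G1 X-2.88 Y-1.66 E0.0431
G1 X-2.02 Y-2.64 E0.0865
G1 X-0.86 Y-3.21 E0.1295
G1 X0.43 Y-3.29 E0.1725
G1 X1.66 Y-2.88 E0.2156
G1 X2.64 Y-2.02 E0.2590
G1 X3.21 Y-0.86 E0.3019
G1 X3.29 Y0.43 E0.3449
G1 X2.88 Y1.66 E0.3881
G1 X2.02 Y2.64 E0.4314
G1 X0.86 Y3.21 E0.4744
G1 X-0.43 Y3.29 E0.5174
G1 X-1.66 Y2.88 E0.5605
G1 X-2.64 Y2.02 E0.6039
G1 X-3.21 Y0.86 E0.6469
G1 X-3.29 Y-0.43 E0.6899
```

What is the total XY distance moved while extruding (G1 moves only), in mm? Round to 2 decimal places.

Sum the Euclidean lengths of each G1 segment: total = 20.74 mm.

20.74 mm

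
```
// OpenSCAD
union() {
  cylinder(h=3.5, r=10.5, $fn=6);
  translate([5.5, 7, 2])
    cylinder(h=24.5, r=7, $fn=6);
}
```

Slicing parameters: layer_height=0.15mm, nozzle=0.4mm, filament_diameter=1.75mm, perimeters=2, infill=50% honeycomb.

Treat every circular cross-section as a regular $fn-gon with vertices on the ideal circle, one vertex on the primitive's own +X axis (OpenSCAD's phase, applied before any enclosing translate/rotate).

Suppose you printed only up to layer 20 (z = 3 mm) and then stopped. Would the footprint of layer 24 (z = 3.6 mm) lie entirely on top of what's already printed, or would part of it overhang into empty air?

Compare the two slices. At z = 3: the cylinder: section is a regular 6-gon, circumradius r=10.5 (area = (6/2)·10.500²·sin(360°/6) = 286.44 mm²); the cylinder at (5.5, 7): section is a regular 6-gon, circumradius r=7 (area = (6/2)·7.000²·sin(360°/6) = 127.31 mm²); Taking the union: the regions partially overlap — summed areas 413.74 mm² minus the doubly-counted overlap 61.98 mm² gives 351.77 mm² — area = 351.77 mm². At z = 3.6: the cylinder is not intersected at this z (z outside [0, 3.5]); the r=7 cylinder at (5.5, 7) contributes a regular 6-gon of circumradius 7 (area = (6/2)·7.000²·sin(360°/6) = 127.31 mm²); Merging all regions: only the r=7 cylinder at (5.5, 7) is present, so the union is just that shape — area = 127.31 mm². Checking containment: the cross-section at z = 3.6 is a subset of the cross-section at z = 3.

entirely on top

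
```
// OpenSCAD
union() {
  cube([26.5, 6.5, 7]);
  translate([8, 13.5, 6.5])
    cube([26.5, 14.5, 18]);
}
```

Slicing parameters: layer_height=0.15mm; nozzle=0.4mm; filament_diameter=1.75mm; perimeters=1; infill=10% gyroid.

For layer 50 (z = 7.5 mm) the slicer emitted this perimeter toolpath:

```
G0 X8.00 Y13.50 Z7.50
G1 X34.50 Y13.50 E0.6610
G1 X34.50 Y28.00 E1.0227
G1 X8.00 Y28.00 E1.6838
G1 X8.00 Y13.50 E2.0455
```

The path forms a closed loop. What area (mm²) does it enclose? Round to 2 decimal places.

384.25 mm²

Apply the shoelace formula to the sequence of (X, Y) vertices; enclosed area = 384.25 mm².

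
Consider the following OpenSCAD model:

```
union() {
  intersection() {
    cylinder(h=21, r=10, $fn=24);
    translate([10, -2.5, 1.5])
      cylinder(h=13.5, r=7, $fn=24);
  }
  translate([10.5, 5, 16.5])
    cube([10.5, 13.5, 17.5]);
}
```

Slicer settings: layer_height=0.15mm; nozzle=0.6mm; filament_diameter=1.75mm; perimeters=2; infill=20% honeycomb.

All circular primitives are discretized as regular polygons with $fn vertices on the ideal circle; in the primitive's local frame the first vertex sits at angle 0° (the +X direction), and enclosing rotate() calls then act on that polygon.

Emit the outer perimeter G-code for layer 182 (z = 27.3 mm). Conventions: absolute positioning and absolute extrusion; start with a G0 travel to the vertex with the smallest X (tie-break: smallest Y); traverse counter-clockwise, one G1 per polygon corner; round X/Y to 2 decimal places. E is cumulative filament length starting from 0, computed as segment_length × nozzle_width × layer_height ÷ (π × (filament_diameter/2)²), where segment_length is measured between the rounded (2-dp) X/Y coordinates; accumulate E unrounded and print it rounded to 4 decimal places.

At z = 27.3 mm: the cylinder is not intersected at this z (z outside [0, 21]); the cylinder at (10, -2.5) is not intersected at this z (z outside [1.5, 15]); Keeping only the common overlap: at least one operand is absent at this height, so nothing remains; the cube at (10.5, 5) (footprint 10.5×13.5) is included at this height; Merging all regions: only the 10.5×13.5 cube at (10.5, 5) is present, so the union is just that shape — 1 connected region. The outline is a single polygon with 4 vertices. Extrusion per mm of travel: 0.6 × 0.15 / (π × 0.875²) = 0.037418. Accumulating E over each segment gives final E = 1.7960.

G0 X10.50 Y5.00 Z27.30
G1 X21.00 Y5.00 E0.3929
G1 X21.00 Y18.50 E0.8980
G1 X10.50 Y18.50 E1.2909
G1 X10.50 Y5.00 E1.7960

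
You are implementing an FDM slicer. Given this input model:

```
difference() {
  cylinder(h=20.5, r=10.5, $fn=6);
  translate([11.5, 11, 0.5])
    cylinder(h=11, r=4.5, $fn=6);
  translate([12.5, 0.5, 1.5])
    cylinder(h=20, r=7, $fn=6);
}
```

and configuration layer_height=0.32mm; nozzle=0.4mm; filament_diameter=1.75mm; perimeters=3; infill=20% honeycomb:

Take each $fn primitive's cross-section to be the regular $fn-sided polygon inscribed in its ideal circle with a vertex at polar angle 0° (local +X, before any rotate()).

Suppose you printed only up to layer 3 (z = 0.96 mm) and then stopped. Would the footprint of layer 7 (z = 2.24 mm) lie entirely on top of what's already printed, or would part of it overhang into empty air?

entirely on top

Compare the two slices. At z = 0.96: the r=10.5 cylinder contributes a regular 6-gon of circumradius 10.5 (area = (6/2)·10.500²·sin(360°/6) = 286.44 mm²); the r=4.5 cylinder at (11.5, 11) contributes a regular 6-gon of circumradius 4.5 (area = (6/2)·4.500²·sin(360°/6) = 52.61 mm²); the cylinder at (12.5, 0.5) does not reach this height (z outside [1.5, 21.5]); Taking the first minus the rest: starting from the r=10.5 cylinder (286.44 mm²), the r=4.5 cylinder at (11.5, 11) misses the remaining region (no effect) — area = 286.44 mm². At z = 2.24: the cylinder: section is a regular 6-gon, circumradius r=10.5 (area = (6/2)·10.500²·sin(360°/6) = 286.44 mm²); the cylinder at (11.5, 11): section is a regular 6-gon, circumradius r=4.5 (area = (6/2)·4.500²·sin(360°/6) = 52.61 mm²); the r=7 cylinder at (12.5, 0.5) gives a regular 6-gon of circumradius 7 (constant along its height) (area = (6/2)·7.000²·sin(360°/6) = 127.31 mm²); Taking the first minus the rest: starting from the r=10.5 cylinder (286.44 mm²), the r=4.5 cylinder at (11.5, 11) misses the remaining region (no effect); the r=7 cylinder at (12.5, 0.5) partially overlaps it — only the 21.58 mm² overlap (of its 127.31 mm²) is removed, clipping the outline — area = 264.86 mm². Checking containment: the cross-section at z = 2.24 is a subset of the cross-section at z = 0.96.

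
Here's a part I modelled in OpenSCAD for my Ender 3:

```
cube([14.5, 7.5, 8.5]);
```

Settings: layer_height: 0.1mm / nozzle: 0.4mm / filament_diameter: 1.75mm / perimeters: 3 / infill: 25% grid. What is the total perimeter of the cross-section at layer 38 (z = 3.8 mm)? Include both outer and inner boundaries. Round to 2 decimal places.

44.00 mm

At z = 3.8 mm: the cube is present — its section is the full 14.5×7.5 rectangle (perimeter 44.00 mm). Overall, the cross-section is a single solid region. Total boundary length (outer) = 44.00 mm.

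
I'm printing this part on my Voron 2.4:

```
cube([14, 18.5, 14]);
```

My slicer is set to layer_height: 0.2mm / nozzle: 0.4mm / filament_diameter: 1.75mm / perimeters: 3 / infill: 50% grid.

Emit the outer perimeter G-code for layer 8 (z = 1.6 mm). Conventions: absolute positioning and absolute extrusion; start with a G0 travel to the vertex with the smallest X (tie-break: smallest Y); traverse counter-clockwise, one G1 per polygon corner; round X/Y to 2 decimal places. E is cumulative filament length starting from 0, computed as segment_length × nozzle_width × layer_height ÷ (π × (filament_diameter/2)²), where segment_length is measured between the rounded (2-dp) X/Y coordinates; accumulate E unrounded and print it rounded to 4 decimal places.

At z = 1.6 mm: the 14×18.5 cube contributes its full rectangle. The outline is a single polygon with 4 vertices. Extrusion per mm of travel: 0.4 × 0.2 / (π × 0.875²) = 0.033260. Accumulating E over each segment gives final E = 2.1619.

G0 X0.00 Y0.00 Z1.60
G1 X14.00 Y0.00 E0.4656
G1 X14.00 Y18.50 E1.0810
G1 X0.00 Y18.50 E1.5466
G1 X0.00 Y0.00 E2.1619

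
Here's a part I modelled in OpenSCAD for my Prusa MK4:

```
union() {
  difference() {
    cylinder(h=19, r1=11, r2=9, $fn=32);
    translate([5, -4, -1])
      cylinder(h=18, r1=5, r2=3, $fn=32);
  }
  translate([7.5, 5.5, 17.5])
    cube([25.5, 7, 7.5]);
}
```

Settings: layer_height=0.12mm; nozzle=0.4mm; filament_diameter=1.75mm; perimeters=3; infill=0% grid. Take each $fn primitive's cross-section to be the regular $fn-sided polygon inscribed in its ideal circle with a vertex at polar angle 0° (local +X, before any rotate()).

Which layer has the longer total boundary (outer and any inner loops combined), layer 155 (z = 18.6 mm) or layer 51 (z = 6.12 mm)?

layer 155 (z = 18.6 mm)

Layer 155 (z = 18.6): the cone: at t=0.979 of its height the radius interpolates to r₁+(r₂−r₁)t = 9.042, giving a regular 32-gon of that circumradius (perimeter = 2·32·9.042·sin(180°/32) = 56.72 mm); the cone at (5, -4) is not intersected at this z (z outside [-1, 17]); Taking the first minus the rest: none of the subtracted shapes is present at this height, so the cone is unchanged — boundary = 56.72 mm; the 25.5×7 cube at (7.5, 5.5) contributes its full rectangle (perimeter 65.00 mm); Combining (union): the 2 present regions are separate (no shared area or edge), so areas and boundary lengths simply add and each stays a separate island — boundary = 121.72 mm. So its perimeter = 121.72 mm. Layer 51 (z = 6.12): the cone contributes a regular 32-gon of circumradius 10.356 (interpolated between r1=11 and r2=9 at t=0.322) (perimeter = 2·32·10.356·sin(180°/32) = 64.96 mm); the cone at (5, -4): at t=0.396 of its height the radius interpolates to r₁+(r₂−r₁)t = 4.209, giving a regular 32-gon of that circumradius (perimeter = 2·32·4.209·sin(180°/32) = 26.40 mm); After the difference (first − rest): starting from the cone, the cone at (5, -4) partially overlaps it — only the 54.59 mm² overlap (of its 55.30 mm²) is removed, clipping the outline — boundary = 83.29 mm; the cube at (7.5, 5.5) does not reach this height (z outside [17.5, 25]); Combining (union): only the result so far is present, so the union is just that shape — boundary = 83.29 mm. So its perimeter = 83.29 mm. Layer 155 is larger (121.72 vs 83.29 mm).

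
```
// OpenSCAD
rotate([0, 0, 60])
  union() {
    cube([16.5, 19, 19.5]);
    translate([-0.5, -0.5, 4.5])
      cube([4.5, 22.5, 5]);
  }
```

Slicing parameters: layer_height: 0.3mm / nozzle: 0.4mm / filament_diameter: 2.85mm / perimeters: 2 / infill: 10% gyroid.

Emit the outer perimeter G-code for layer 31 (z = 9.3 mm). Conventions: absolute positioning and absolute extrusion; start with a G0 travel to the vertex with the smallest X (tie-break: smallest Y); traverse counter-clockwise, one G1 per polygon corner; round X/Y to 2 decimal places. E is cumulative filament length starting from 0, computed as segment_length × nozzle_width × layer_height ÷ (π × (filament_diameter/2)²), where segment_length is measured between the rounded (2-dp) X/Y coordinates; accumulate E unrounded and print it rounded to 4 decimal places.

G0 X-19.30 Y10.57 Z9.30
G1 X0.18 Y-0.68 E0.4231
G1 X2.43 Y3.21 E0.5077
G1 X2.00 Y3.46 E0.5170
G1 X8.25 Y14.29 E0.7522
G1 X-8.20 Y23.79 E1.1096
G1 X-14.45 Y12.96 E1.3448
G1 X-17.05 Y14.46 E1.4012
G1 X-19.30 Y10.57 E1.4858

At z = 9.3 mm: the 16.5×19 cube contributes its full rectangle; the cube at (-0.5, -0.5) is present — its section is the full 4.5×22.5 rectangle; Combining (union): the regions partially overlap (shared area 76.00 mm²), so overlapping operands fuse into one piece — 1 connected region; (rotated 60° about Z; rotation is an isometry so areas/perimeters/island counts are preserved). The outline is a single polygon with 8 vertices. Extrusion per mm of travel: 0.4 × 0.3 / (π × 1.425²) = 0.018811. Accumulating E over each segment gives final E = 1.4858.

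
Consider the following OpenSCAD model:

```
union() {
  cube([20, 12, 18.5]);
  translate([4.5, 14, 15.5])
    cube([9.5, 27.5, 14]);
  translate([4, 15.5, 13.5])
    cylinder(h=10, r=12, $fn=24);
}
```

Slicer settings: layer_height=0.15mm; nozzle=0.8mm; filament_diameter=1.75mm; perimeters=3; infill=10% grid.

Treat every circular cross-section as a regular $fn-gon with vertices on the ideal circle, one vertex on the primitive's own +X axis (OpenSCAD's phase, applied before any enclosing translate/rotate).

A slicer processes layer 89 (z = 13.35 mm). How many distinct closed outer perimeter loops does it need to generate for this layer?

At z = 13.35 mm: the cube (footprint 20×12) is included at this height; the cube at (4.5, 14) is not intersected at this z (z outside [15.5, 29.5]); the cylinder at (4, 15.5) does not reach this height (z outside [13.5, 23.5]); Taking the union: only the 20×12 cube is present, so the union is just that shape — 1 connected region. The result has 1 disconnected region.

1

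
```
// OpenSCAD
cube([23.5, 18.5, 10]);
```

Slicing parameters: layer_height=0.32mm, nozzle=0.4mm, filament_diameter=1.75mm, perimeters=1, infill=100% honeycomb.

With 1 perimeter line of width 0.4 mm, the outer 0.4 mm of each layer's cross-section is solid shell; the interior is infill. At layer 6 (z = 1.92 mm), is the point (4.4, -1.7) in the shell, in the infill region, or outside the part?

outside

At z = 1.92 mm: the 23.5×18.5 cube contributes its full rectangle. Overall, the cross-section is a single solid region. The nearest boundary edge runs (0.00, 0.00)→(23.50, 0.00); distance from the point to it = 1.70 mm. The point is not inside any of the regions above, so it lies outside the cross-section (1.70 mm from the nearest boundary).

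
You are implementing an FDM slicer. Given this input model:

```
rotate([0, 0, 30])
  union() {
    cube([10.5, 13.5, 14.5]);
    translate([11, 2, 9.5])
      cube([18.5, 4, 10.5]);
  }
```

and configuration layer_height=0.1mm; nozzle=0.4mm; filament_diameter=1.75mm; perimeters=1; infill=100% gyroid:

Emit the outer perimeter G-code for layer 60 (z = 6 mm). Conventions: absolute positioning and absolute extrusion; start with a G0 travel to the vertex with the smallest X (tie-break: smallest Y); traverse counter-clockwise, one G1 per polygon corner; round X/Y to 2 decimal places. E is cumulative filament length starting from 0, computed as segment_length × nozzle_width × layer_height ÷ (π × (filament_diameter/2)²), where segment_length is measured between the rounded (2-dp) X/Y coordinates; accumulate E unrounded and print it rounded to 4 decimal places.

At z = 6 mm: the cube is present — its section is the full 10.5×13.5 rectangle; the cube at (11, 2) is not intersected at this z (z outside [9.5, 20]); Combining (union): only the 10.5×13.5 cube is present, so the union is just that shape — 1 connected region; (whole slice rotated 30° about Z — lengths, areas and connectivity unchanged). The outline is a single polygon with 4 vertices. Extrusion per mm of travel: 0.4 × 0.1 / (π × 0.875²) = 0.016630. Accumulating E over each segment gives final E = 0.7981.

G0 X-6.75 Y11.69 Z6.00
G1 X0.00 Y0.00 E0.2245
G1 X9.09 Y5.25 E0.3991
G1 X2.34 Y16.94 E0.6235
G1 X-6.75 Y11.69 E0.7981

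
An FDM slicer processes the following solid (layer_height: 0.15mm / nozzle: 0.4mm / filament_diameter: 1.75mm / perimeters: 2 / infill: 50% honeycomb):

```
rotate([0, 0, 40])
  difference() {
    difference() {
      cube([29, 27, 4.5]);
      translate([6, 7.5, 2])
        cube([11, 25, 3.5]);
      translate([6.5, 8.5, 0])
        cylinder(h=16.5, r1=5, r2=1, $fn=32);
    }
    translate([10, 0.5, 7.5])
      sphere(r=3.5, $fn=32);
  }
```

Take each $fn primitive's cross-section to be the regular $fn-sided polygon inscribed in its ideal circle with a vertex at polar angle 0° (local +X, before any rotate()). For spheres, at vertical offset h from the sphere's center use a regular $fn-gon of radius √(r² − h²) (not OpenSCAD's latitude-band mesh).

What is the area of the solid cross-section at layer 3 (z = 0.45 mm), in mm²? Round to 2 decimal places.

708.33 mm²

At z = 0.45 mm: the 29×27 cube contributes its full rectangle (area 783.00 mm²); the cube at (6, 7.5) is absent (z outside [2, 5.5]); the cone at (6.5, 8.5) contributes a regular 32-gon of circumradius 4.891 (interpolated between r1=5 and r2=1 at t=0.027) (area = (32/2)·4.891²·sin(360°/32) = 74.67 mm²); After the difference (first − rest): starting from the 29×27 cube (783.00 mm²), the cone at (6.5, 8.5) lies wholly inside it (removes its full 74.67 mm² and its 30.68 mm outline becomes a hole wall) — area = 708.33 mm²; the sphere at (10, 0.5) is not intersected at this z (|z−center|=7.050 > r=3.5); Subtracting the remaining from the first: none of the subtracted shapes is present at this height, so the result so far is unchanged — area = 708.33 mm²; (rotated 40° about Z; rotation is an isometry so areas/perimeters/island counts are preserved). Overall, the cross-section is one region with 1 hole. Net area = 708.33 mm².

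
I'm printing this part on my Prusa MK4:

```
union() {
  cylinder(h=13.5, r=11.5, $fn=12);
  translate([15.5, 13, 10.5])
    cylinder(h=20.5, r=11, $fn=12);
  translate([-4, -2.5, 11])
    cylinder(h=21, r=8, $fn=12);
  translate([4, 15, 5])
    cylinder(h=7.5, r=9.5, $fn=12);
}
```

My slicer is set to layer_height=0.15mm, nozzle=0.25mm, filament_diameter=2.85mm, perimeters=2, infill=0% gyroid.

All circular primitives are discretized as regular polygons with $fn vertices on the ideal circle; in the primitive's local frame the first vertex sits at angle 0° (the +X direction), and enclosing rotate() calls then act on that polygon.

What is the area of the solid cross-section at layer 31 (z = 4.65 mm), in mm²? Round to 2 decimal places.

At z = 4.65 mm: the r=11.5 cylinder contributes a regular 12-gon of circumradius 11.5 (area = (12/2)·11.500²·sin(360°/12) = 396.75 mm²); the cylinder at (15.5, 13) is not intersected at this z (z outside [10.5, 31]); the cylinder at (-4, -2.5) is not intersected at this z (z outside [11, 32]); the cylinder at (4, 15) is not intersected at this z (z outside [5, 12.5]); Merging all regions: only the r=11.5 cylinder is present, so the union is just that shape — area = 396.75 mm². Overall, the cross-section is a single solid region. Net area = 396.75 mm².

396.75 mm²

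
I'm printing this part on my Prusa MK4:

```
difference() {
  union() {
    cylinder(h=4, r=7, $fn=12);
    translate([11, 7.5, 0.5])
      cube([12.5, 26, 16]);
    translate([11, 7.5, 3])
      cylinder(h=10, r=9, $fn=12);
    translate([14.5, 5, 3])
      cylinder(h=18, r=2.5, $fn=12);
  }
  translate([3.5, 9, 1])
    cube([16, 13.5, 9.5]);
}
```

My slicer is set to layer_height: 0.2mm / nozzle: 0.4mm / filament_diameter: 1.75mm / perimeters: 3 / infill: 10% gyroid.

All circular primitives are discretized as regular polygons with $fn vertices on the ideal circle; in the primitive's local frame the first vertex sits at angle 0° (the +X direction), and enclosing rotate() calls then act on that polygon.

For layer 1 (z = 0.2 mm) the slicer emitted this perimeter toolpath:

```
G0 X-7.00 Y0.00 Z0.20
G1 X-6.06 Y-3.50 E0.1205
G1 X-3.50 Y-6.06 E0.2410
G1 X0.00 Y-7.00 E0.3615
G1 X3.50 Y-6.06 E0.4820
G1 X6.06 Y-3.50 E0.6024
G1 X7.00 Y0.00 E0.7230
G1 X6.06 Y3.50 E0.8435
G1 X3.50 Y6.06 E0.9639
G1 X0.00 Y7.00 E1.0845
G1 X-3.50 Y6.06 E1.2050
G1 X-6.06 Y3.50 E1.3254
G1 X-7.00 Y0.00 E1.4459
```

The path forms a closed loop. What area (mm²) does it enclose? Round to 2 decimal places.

146.95 mm²

Apply the shoelace formula to the sequence of (X, Y) vertices; enclosed area = 146.95 mm².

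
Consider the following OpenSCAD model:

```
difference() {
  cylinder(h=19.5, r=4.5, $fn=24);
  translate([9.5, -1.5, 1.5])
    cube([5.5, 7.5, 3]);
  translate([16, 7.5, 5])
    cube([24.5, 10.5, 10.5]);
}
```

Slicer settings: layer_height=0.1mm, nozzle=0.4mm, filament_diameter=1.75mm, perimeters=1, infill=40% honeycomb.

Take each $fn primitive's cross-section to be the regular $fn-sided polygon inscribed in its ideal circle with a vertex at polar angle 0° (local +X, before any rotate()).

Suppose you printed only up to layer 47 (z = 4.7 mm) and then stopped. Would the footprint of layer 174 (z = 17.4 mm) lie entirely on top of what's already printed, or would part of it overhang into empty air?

Compare the two slices. At z = 4.7: the cylinder: section is a regular 24-gon, circumradius r=4.5 (area = (24/2)·4.500²·sin(360°/24) = 62.89 mm²); the cube at (9.5, -1.5) is not intersected at this z (z outside [1.5, 4.5]); the cube at (16, 7.5) is not intersected at this z (z outside [5, 15.5]); After the difference (first − rest): none of the subtracted shapes is present at this height, so the r=4.5 cylinder is unchanged — area = 62.89 mm². At z = 17.4: the r=4.5 cylinder contributes a regular 24-gon of circumradius 4.5 (area = (24/2)·4.500²·sin(360°/24) = 62.89 mm²); the cube at (9.5, -1.5) is not intersected at this z (z outside [1.5, 4.5]); the cube at (16, 7.5) is not intersected at this z (z outside [5, 15.5]); Taking the first minus the rest: none of the subtracted shapes is present at this height, so the r=4.5 cylinder is unchanged — area = 62.89 mm². Checking containment: the cross-section at z = 17.4 is a subset of the cross-section at z = 4.7.

entirely on top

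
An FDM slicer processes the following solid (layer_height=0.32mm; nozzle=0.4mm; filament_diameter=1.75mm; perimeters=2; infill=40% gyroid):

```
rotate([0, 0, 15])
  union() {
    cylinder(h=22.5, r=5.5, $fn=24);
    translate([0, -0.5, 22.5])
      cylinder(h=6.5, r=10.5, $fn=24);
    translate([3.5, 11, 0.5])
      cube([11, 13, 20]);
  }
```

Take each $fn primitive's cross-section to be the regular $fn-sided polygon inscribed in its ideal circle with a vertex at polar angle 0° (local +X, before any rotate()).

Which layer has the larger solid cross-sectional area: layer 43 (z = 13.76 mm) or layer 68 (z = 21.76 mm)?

Layer 43 (z = 13.76): the r=5.5 cylinder contributes a regular 24-gon of circumradius 5.5 (area = (24/2)·5.500²·sin(360°/24) = 93.95 mm²); the cylinder at (0, -0.5) is not intersected at this z (z outside [22.5, 29]); the 11×13 cube at (3.5, 11) contributes its full rectangle (area 143.00 mm²); Taking the union: the 2 present regions are separate (no shared area or edge), so areas and boundary lengths simply add and each stays a separate island — area = 236.95 mm²; (whole slice rotated 15° about Z — lengths, areas and connectivity unchanged). So its area = 236.95 mm². Layer 68 (z = 21.76): the r=5.5 cylinder gives a regular 24-gon of circumradius 5.5 (constant along its height) (area = (24/2)·5.500²·sin(360°/24) = 93.95 mm²); the cylinder at (0, -0.5) is absent (z outside [22.5, 29]); the cube at (3.5, 11) is absent (z outside [0.5, 20.5]); Combining (union): only the r=5.5 cylinder is present, so the union is just that shape — area = 93.95 mm²; (rotated 15° about Z; rotation is an isometry so areas/perimeters/island counts are preserved). So its area = 93.95 mm². Layer 43 is larger (236.95 vs 93.95 mm²).

layer 43 (z = 13.76 mm)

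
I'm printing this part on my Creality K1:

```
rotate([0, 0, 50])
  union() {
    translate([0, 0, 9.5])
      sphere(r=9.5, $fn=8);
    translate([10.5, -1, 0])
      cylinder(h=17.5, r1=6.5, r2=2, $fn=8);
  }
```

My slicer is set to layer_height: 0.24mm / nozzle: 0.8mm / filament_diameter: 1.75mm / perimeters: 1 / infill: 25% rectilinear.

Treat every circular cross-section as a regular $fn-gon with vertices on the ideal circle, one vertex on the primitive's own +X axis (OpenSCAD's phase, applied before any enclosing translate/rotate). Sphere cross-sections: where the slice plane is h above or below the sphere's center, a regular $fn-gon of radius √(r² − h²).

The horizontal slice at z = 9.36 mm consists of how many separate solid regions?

1

At z = 9.36 mm: the r=9.5 sphere contributes a regular 8-gon of circumradius √(9.5²−0.14²) = 9.499; the cone at (10.5, -1): at t=0.535 of its height the radius interpolates to r₁+(r₂−r₁)t = 4.093, giving a regular 8-gon of that circumradius; Taking the union: the regions partially overlap (shared area 10.78 mm²), so overlapping operands fuse into one piece — 1 connected region; (whole slice rotated 50° about Z — lengths, areas and connectivity unchanged). The result has 1 disconnected region.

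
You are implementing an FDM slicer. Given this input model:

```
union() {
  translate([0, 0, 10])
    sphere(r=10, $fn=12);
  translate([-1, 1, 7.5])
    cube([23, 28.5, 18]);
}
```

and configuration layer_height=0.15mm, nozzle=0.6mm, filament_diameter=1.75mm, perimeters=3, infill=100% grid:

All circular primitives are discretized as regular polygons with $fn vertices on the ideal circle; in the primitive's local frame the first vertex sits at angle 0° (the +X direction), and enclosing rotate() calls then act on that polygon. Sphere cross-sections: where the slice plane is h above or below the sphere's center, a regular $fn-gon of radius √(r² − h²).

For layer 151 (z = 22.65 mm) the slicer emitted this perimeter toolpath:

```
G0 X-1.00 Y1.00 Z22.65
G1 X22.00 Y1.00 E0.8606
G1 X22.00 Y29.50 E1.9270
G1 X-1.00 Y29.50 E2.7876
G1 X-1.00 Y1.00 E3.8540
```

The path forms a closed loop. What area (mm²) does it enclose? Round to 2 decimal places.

Apply the shoelace formula to the sequence of (X, Y) vertices; enclosed area = 655.50 mm².

655.50 mm²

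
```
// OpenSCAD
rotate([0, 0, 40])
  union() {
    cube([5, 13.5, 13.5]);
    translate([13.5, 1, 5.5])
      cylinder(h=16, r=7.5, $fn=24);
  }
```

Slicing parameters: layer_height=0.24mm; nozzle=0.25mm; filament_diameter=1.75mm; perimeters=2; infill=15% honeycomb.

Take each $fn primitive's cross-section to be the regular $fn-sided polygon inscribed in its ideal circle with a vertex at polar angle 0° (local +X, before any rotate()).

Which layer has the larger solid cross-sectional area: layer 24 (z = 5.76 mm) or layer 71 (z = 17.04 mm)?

Layer 24 (z = 5.76): the cube is present — its section is the full 5×13.5 rectangle (area 67.50 mm²); the r=7.5 cylinder at (13.5, 1) gives a regular 24-gon of circumradius 7.5 (constant along its height) (area = (24/2)·7.500²·sin(360°/24) = 174.70 mm²); Combining (union): the 2 present regions are separate (no shared area or edge), so areas and boundary lengths simply add and each stays a separate island — area = 242.20 mm²; (rotated 40° about Z; rotation is an isometry so areas/perimeters/island counts are preserved). So its area = 242.20 mm². Layer 71 (z = 17.04): the cube is absent (z outside [0, 13.5]); the cylinder at (13.5, 1): section is a regular 24-gon, circumradius r=7.5 (area = (24/2)·7.500²·sin(360°/24) = 174.70 mm²); Merging all regions: only the r=7.5 cylinder at (13.5, 1) is present, so the union is just that shape — area = 174.70 mm²; (whole slice rotated 40° about Z — lengths, areas and connectivity unchanged). So its area = 174.70 mm². Layer 24 is larger (242.20 vs 174.70 mm²).

layer 24 (z = 5.76 mm)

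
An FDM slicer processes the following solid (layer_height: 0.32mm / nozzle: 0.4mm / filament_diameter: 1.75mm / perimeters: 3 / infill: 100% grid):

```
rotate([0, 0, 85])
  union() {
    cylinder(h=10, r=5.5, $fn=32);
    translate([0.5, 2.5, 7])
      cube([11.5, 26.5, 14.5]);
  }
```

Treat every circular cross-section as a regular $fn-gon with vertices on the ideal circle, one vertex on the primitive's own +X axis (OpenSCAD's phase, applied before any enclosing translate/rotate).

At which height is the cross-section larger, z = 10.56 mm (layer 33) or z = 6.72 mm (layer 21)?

layer 33 (z = 10.56 mm)

Layer 33 (z = 10.56): the cylinder does not reach this height (z outside [0, 10]); the cube at (0.5, 2.5) (footprint 11.5×26.5) is included at this height (area 304.75 mm²); Combining (union): only the 11.5×26.5 cube at (0.5, 2.5) is present, so the union is just that shape — area = 304.75 mm²; (rotated 85° about Z; rotation is an isometry so areas/perimeters/island counts are preserved). So its area = 304.75 mm². Layer 21 (z = 6.72): the r=5.5 cylinder contributes a regular 32-gon of circumradius 5.5 (area = (32/2)·5.500²·sin(360°/32) = 94.42 mm²); the cube at (0.5, 2.5) is absent (z outside [7, 21.5]); Combining (union): only the r=5.5 cylinder is present, so the union is just that shape — area = 94.42 mm²; (whole slice rotated 85° about Z — lengths, areas and connectivity unchanged). So its area = 94.42 mm². Layer 33 is larger (304.75 vs 94.42 mm²).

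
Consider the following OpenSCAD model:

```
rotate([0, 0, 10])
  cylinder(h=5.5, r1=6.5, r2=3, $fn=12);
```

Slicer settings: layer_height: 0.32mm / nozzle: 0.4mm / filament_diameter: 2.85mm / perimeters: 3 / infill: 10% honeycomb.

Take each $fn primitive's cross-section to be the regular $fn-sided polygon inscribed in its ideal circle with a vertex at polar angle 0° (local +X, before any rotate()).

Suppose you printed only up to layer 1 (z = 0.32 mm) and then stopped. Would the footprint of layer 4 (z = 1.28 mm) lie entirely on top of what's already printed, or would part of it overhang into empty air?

Compare the two slices. At z = 0.32: the cone: at t=0.058 of its height the radius interpolates to r₁+(r₂−r₁)t = 6.296, giving a regular 12-gon of that circumradius (area = (12/2)·6.296²·sin(360°/12) = 118.93 mm²); (rotated 10° about Z; rotation is an isometry so areas/perimeters/island counts are preserved). At z = 1.28: the cone (r1=6.5→r2=3) has section circumradius 5.685 here — a regular 12-gon (area = (12/2)·5.685²·sin(360°/12) = 96.97 mm²); (whole slice rotated 10° about Z — lengths, areas and connectivity unchanged). Checking containment: the cross-section at z = 1.28 is a subset of the cross-section at z = 0.32.

entirely on top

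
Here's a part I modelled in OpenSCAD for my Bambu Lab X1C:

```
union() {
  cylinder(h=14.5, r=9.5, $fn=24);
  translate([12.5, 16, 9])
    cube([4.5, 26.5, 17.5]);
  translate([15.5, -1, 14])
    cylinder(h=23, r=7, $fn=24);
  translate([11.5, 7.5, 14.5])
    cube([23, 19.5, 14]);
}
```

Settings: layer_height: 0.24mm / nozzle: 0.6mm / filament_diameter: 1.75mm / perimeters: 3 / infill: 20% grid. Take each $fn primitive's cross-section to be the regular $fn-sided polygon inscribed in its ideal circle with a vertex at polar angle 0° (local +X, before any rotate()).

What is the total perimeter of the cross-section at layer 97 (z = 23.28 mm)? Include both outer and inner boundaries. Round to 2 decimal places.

159.86 mm

At z = 23.28 mm: the cylinder does not reach this height (z outside [0, 14.5]); the cube at (12.5, 16) is present — its section is the full 4.5×26.5 rectangle (perimeter 62.00 mm); the cylinder at (15.5, -1): section is a regular 24-gon, circumradius r=7 (perimeter = 2·24·7.000·sin(180°/24) = 43.86 mm); the cube at (11.5, 7.5) is present — its section is the full 23×19.5 rectangle (perimeter 85.00 mm); Combining (union): the regions partially overlap (shared area 49.50 mm²), so the edge portions inside another operand are dropped and the merged outline is re-measured after clipping — boundary = 159.86 mm. Overall, the cross-section has 2 separate islands. Total boundary length (outer) = 159.86 mm.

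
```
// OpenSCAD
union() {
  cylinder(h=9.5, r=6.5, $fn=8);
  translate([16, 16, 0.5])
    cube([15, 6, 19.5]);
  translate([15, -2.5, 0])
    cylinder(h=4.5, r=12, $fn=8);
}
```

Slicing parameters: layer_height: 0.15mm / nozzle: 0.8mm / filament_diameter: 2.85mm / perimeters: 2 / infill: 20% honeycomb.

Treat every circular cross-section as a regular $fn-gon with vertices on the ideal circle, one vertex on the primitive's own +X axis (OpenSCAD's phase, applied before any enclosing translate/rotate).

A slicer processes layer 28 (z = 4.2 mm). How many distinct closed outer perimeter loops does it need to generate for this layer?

At z = 4.2 mm: the r=6.5 cylinder gives a regular 8-gon of circumradius 6.5 (constant along its height); the 15×6 cube at (16, 16) contributes its full rectangle; the r=12 cylinder at (15, -2.5) gives a regular 8-gon of circumradius 12 (constant along its height); Taking the union: the regions partially overlap (shared area 13.27 mm²), so overlapping operands fuse into one piece — 2 connected regions. The result has 2 disconnected regions.

2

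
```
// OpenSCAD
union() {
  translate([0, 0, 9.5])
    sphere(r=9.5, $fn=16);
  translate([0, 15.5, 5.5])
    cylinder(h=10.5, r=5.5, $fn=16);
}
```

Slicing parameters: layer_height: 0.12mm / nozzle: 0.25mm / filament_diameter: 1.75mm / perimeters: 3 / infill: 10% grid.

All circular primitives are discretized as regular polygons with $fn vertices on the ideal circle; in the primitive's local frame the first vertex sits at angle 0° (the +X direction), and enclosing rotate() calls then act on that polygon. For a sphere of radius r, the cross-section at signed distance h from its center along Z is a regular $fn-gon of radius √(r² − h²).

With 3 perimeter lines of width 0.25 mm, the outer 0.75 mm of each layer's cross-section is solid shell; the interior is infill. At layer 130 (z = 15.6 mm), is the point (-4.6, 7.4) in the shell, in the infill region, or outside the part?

outside

At z = 15.6 mm: the sphere: section is a regular 16-gon, circumradius = √(r²−h²) = √(9.5²−6.1²) = 7.283; the r=5.5 cylinder at (0, 15.5) contributes a regular 16-gon of circumradius 5.5; Taking the union: the 2 present regions are separate (no shared area or edge), so areas and boundary lengths simply add and each stays a separate island — 2 connected regions. Overall, the cross-section has 2 separate islands. The nearest boundary edge runs (-5.15, 5.15)→(-2.79, 6.73); distance from the point to it = 1.57 mm. The point is not inside any of the regions above, so it lies outside the cross-section (1.57 mm from the nearest boundary).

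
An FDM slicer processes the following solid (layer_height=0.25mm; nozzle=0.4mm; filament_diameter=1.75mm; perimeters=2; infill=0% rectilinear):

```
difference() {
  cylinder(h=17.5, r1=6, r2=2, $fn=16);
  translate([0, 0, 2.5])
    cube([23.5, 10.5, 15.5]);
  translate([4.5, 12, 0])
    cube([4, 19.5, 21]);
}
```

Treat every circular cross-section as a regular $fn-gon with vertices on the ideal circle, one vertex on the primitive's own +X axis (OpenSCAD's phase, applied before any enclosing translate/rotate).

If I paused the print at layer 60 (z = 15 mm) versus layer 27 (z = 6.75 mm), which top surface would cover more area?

layer 27 (z = 6.75 mm)

Layer 60 (z = 15): the cone: at t=0.857 of its height the radius interpolates to r₁+(r₂−r₁)t = 2.571, giving a regular 16-gon of that circumradius (area = (16/2)·2.571²·sin(360°/16) = 20.24 mm²); the 23.5×10.5 cube contributes its full rectangle (area 246.75 mm²); the cube at (4.5, 12) (footprint 4×19.5) is included at this height (area 78.00 mm²); After the difference (first − rest): starting from the cone (20.24 mm²), the 23.5×10.5 cube partially overlaps it — only the 5.06 mm² overlap (of its 246.75 mm²) is removed, clipping the outline; the 4×19.5 cube at (4.5, 12) misses the remaining region (no effect) — area = 15.18 mm². So its area = 15.18 mm². Layer 27 (z = 6.75): the cone contributes a regular 16-gon of circumradius 4.457 (interpolated between r1=6 and r2=2 at t=0.386) (area = (16/2)·4.457²·sin(360°/16) = 60.82 mm²); the cube is present — its section is the full 23.5×10.5 rectangle (area 246.75 mm²); the cube at (4.5, 12) (footprint 4×19.5) is included at this height (area 78.00 mm²); Taking the first minus the rest: starting from the cone (60.82 mm²), the 23.5×10.5 cube partially overlaps it — only the 15.20 mm² overlap (of its 246.75 mm²) is removed, clipping the outline; the 4×19.5 cube at (4.5, 12) misses the remaining region (no effect) — area = 45.61 mm². So its area = 45.61 mm². Layer 27 is larger (45.61 vs 15.18 mm²).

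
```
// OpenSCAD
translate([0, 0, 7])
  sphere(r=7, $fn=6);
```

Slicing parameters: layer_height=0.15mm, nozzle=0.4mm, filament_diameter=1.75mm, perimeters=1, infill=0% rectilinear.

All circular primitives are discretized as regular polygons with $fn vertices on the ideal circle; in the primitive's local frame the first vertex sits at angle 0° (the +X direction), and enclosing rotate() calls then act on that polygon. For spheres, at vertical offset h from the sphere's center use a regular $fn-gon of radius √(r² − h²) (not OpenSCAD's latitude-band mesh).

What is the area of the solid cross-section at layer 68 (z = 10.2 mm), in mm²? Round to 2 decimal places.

At z = 10.2 mm: the r=7 sphere contributes a regular 6-gon of circumradius √(7²−3.2²) = 6.226 (area = (6/2)·6.226²·sin(360°/6) = 100.70 mm²). Overall, the cross-section is a single solid region. Net area = 100.70 mm².

100.70 mm²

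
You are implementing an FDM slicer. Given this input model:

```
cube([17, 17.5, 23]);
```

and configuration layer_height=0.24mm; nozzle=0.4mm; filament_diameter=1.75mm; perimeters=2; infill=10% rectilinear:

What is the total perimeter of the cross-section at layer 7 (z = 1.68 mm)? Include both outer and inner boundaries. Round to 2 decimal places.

69.00 mm

At z = 1.68 mm: the cube is present — its section is the full 17×17.5 rectangle (perimeter 69.00 mm). Overall, the cross-section is a single solid region. Total boundary length (outer) = 69.00 mm.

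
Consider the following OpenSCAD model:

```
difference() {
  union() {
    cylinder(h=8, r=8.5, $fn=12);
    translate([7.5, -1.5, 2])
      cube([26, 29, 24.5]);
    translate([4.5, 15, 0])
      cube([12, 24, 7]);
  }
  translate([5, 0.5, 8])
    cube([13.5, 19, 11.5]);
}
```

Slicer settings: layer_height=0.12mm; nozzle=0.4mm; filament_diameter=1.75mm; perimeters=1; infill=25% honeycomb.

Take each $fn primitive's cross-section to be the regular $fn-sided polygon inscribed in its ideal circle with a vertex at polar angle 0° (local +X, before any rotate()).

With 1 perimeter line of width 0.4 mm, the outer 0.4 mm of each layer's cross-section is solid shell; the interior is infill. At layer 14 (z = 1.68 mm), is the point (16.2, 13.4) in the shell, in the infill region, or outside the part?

At z = 1.68 mm: the r=8.5 cylinder contributes a regular 12-gon of circumradius 8.5; the cube at (7.5, -1.5) does not reach this height (z outside [2, 26.5]); the cube at (4.5, 15) is present — its section is the full 12×24 rectangle; Combining (union): the 2 present regions are separate (no shared area or edge), so areas and boundary lengths simply add and each stays a separate island — 2 connected regions; the cube at (5, 0.5) does not reach this height (z outside [8, 19.5]); After the difference (first − rest): none of the subtracted shapes is present at this height, so that combined region is unchanged — 2 connected regions. Overall, the cross-section has 2 separate islands. The nearest boundary edge runs (16.50, 15.00)→(4.50, 15.00); distance from the point to it = 1.60 mm. The point is not inside any of the regions above, so it lies outside the cross-section (1.60 mm from the nearest boundary).

outside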